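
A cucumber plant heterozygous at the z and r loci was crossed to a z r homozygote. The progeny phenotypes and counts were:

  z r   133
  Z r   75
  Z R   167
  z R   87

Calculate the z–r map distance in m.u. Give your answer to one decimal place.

The two most frequent classes, Z R (167) and z r (133), are the parental types, so the F1 was Z R / z r.
The recombinant classes are Z r and z R: 75 + 87 = 162.
Recombination frequency = 162/462 = 0.3506 ≈ 35.1%, i.e. 35.1 m.u.

35.1 m.u.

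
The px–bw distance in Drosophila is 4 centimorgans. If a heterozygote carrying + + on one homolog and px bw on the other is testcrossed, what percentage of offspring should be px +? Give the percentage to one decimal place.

2.0%

A map distance of 4 centimorgans corresponds to a recombination frequency of 0.040.
The F1 is + + / px bw, so px + is a recombinant gamete class with expected frequency r/2 = 0.040/2 = 0.0200.
That is 0.0200 = 2.0% of the progeny.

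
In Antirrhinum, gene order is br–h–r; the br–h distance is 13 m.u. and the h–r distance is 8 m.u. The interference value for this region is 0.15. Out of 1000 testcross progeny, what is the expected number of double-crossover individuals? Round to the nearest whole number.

Map distances give recombination frequencies of 0.130 and 0.080 for the two intervals.
With interference 0.15 (so coincidence = 0.85), expected double-crossover frequency = 0.130 × 0.080 × 0.85 = 0.00884.
Expected number = 0.00884 × 1000 = 8.84 ≈ 9.

9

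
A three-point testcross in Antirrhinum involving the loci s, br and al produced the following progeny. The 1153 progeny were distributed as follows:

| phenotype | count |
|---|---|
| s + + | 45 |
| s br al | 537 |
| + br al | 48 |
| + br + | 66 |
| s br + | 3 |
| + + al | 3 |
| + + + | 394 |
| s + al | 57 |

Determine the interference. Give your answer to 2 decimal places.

The two most frequent reciprocal classes, s br al and + + +, are the parental types, so the F1 was s br al / + + +.
The two rarest classes, s br + and + + al, are the double crossovers. Comparing them with the parentals, only the al allele has switched, so al is the middle locus and the order is s – al – br.
s–al: (93 + 6)/1153 = 0.0859; al–br: (123 + 6)/1153 = 0.1119.
Expected DCO frequency = 0.0859 × 0.1119 ≈ 0.00961; observed = 6/1153 ≈ 0.00520.
Coefficient of coincidence = 0.00520/0.00961 ≈ 0.54; interference = 1 − 0.54 = 0.46.

0.46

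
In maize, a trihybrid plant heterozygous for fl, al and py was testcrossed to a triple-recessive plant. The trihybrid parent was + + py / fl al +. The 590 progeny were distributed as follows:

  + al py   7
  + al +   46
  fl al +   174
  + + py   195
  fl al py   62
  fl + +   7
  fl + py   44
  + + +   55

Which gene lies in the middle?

The two rarest classes, + al py and fl + +, are the double crossovers. Comparing them with the parentals, only the al allele has switched, so al is the middle locus and the order is py – al – fl.

al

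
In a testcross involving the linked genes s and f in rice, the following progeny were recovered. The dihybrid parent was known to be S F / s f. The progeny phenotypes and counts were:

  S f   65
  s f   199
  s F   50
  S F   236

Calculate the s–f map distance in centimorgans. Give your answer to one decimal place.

20.9 centimorgans

The recombinant classes are S f and s F: 65 + 50 = 115.
Recombination frequency = 115/550 = 0.2091 ≈ 20.9%, i.e. 20.9 centimorgans.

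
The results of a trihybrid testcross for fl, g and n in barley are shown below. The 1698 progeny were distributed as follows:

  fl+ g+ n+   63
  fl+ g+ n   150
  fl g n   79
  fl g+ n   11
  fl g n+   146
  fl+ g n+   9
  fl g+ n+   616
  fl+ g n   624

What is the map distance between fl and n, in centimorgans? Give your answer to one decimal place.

9.5 centimorgans

The two most frequent reciprocal classes, fl g+ n+ and fl+ g n, are the parental types, so the F1 was fl g+ n+ / fl+ g n.
The two rarest classes, fl g+ n and fl+ g n+, are the double crossovers. Comparing them with the parentals, only the n allele has switched, so n is the middle locus and the order is fl – n – g.
Crossovers in the fl–n interval produce the single-crossover classes fl+ g+ n+ and fl g n (63 + 79 = 142) plus the double crossovers (20).
RF(fl–n) = (142 + 20) / 1698 = 162/1698 = 0.0954 → 9.5 centimorgans.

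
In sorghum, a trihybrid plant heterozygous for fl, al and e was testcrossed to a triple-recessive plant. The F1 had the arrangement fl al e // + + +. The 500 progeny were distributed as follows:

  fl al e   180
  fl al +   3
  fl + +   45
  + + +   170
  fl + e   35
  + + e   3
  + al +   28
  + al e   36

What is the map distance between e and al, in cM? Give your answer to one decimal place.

The two rarest classes, fl al + and + + e, are the double crossovers. Comparing them with the parentals, only the e allele has switched, so e is the middle locus and the order is fl – e – al.
Crossovers in the e–al interval produce the single-crossover classes fl + e and + al + (35 + 28 = 63) plus the double crossovers (6).
RF(e–al) = (63 + 6) / 500 = 69/500 = 0.1380 → 13.8 cM.

13.8 cM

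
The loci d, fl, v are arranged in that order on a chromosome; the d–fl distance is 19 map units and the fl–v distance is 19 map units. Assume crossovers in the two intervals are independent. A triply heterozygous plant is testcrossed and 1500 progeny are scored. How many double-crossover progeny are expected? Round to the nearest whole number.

54

Map distances give recombination frequencies of 0.190 and 0.190 for the two intervals.
With no interference, expected double-crossover frequency = 0.190 × 0.190 = 0.03610.
Expected number = 0.03610 × 1500 = 54.15 ≈ 54.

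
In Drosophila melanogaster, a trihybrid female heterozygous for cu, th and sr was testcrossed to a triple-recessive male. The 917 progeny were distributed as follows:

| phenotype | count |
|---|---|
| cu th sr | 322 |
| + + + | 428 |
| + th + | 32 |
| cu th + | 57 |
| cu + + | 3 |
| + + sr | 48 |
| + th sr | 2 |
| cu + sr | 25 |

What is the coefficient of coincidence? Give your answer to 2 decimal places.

The two most frequent reciprocal classes, cu th sr and + + +, are the parental types, so the F1 was cu th sr / + + +.
The two rarest classes, + th sr and cu + +, are the double crossovers. Comparing them with the parentals, only the cu allele has switched, so cu is the middle locus and the order is th – cu – sr.
th–cu: (57 + 5)/917 = 0.0676; cu–sr: (105 + 5)/917 = 0.1200.
Expected DCO frequency = 0.0676 × 0.1200 ≈ 0.00811; observed = 5/917 ≈ 0.00545.
Coefficient of coincidence = 0.00545/0.00811 ≈ 0.67.

0.67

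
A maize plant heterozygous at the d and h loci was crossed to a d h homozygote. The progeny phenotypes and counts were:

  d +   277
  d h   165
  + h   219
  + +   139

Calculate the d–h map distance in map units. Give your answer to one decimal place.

The two most frequent classes, + h (219) and d + (277), are the parental types, so the F1 was + h / d +.
The recombinant classes are + + and d h: 139 + 165 = 304.
Recombination frequency = 304/800 = 0.3800 ≈ 38.0%, i.e. 38.0 map units.

38.0 map units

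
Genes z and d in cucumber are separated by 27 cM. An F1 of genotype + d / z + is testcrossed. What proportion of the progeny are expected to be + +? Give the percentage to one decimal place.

13.5%

A map distance of 27 cM corresponds to a recombination frequency of 0.270.
The F1 is + d / z +, so + + is a recombinant gamete class with expected frequency r/2 = 0.270/2 = 0.1350.
That is 0.1350 = 13.5% of the progeny.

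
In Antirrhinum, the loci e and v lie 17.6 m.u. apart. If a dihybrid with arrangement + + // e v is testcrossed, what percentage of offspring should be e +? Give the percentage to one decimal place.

8.8%

A map distance of 17.6 m.u. corresponds to a recombination frequency of 0.176.
The F1 is + + / e v, so e + is a recombinant gamete class with expected frequency r/2 = 0.176/2 = 0.0880.
That is 0.0880 = 8.8% of the progeny.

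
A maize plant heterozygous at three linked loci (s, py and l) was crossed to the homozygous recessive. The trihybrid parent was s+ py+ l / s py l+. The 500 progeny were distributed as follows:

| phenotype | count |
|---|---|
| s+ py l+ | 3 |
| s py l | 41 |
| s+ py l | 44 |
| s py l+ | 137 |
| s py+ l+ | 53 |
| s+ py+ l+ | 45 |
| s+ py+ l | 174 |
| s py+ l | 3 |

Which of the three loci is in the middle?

The two rarest classes, s py+ l and s+ py l+, are the double crossovers. Comparing them with the parentals, only the s allele has switched, so s is the middle locus and the order is py – s – l.

s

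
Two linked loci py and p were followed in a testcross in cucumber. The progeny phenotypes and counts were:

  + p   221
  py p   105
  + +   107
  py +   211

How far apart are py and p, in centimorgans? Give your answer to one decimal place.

The two most frequent classes, + p (221) and py + (211), are the parental types, so the F1 was + p / py +.
The recombinant classes are + + and py p: 107 + 105 = 212.
Recombination frequency = 212/644 = 0.3292 ≈ 32.9%, i.e. 32.9 centimorgans.

32.9 centimorgans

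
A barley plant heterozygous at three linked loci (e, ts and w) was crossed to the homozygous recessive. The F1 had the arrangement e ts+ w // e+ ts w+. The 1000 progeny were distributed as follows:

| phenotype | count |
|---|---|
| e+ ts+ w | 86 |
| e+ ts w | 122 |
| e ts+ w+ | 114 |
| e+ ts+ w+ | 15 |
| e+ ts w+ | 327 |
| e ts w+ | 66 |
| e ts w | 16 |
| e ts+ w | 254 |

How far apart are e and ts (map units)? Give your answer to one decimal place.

The two rarest classes, e ts w and e+ ts+ w+, are the double crossovers. Comparing them with the parentals, only the ts allele has switched, so ts is the middle locus and the order is w – ts – e.
Crossovers in the ts–e interval produce the single-crossover classes e+ ts+ w and e ts w+ (86 + 66 = 152) plus the double crossovers (31).
RF(ts–e) = (152 + 31) / 1000 = 183/1000 = 0.1830 → 18.3 map units.

18.3 map units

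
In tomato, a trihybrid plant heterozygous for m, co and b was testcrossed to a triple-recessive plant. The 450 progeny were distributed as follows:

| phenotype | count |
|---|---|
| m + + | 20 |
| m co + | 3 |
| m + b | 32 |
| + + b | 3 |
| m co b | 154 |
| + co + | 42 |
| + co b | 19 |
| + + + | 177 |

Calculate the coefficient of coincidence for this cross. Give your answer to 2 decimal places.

0.75

The two most frequent reciprocal classes, m co b and + + +, are the parental types, so the F1 was m co b / + + +.
The two rarest classes, m co + and + + b, are the double crossovers. Comparing them with the parentals, only the b allele has switched, so b is the middle locus and the order is co – b – m.
co–b: (74 + 6)/450 = 0.1778; b–m: (39 + 6)/450 = 0.1000.
Expected DCO frequency = 0.1778 × 0.1000 ≈ 0.01778; observed = 6/450 ≈ 0.01333.
Coefficient of coincidence = 0.01333/0.01778 ≈ 0.75.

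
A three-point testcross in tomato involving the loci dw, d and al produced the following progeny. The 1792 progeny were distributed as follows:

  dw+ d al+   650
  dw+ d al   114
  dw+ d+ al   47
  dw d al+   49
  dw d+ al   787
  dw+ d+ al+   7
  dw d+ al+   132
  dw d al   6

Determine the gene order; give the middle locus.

d

The two most frequent reciprocal classes, dw d+ al and dw+ d al+, are the parental types, so the F1 was dw d+ al / dw+ d al+.
The two rarest classes, dw d al and dw+ d+ al+, are the double crossovers. Comparing them with the parentals, only the d allele has switched, so d is the middle locus and the order is al – d – dw.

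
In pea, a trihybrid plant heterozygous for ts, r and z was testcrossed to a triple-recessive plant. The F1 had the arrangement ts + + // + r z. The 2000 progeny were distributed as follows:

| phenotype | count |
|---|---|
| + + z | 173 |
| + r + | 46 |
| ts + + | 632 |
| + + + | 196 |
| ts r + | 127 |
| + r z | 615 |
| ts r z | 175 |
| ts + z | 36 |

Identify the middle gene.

z

The two rarest classes, ts + z and + r +, are the double crossovers. Comparing them with the parentals, only the z allele has switched, so z is the middle locus and the order is r – z – ts.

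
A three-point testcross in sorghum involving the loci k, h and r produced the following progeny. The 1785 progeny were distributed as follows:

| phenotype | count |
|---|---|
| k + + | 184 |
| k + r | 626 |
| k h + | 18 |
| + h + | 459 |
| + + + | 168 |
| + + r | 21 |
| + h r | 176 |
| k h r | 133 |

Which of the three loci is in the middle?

k

The two most frequent reciprocal classes, + h + and k + r, are the parental types, so the F1 was + h + / k + r.
The two rarest classes, k h + and + + r, are the double crossovers. Comparing them with the parentals, only the k allele has switched, so k is the middle locus and the order is r – k – h.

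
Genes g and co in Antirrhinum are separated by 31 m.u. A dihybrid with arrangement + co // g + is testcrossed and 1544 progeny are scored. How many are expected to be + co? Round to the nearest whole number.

533

A map distance of 31 m.u. corresponds to a recombination frequency of 0.310.
The F1 is + co / g +, so + co is a parental gamete class with expected frequency (1 − r)/2 = 0.690/2 = 0.3450.
Expected number = 0.3450 × 1544 = 532.68 ≈ 533.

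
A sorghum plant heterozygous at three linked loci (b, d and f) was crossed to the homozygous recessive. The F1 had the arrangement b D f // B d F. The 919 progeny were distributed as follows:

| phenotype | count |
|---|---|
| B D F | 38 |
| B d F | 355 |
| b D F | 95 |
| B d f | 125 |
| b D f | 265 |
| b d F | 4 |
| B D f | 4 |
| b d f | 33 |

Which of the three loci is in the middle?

b

The two rarest classes, B D f and b d F, are the double crossovers. Comparing them with the parentals, only the b allele has switched, so b is the middle locus and the order is f – b – d.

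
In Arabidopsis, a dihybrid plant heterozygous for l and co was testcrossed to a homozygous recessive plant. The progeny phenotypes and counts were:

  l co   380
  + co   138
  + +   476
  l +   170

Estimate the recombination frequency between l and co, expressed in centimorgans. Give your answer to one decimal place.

The two most frequent classes, + + (476) and l co (380), are the parental types, so the F1 was + + / l co.
The recombinant classes are + co and l +: 138 + 170 = 308.
Recombination frequency = 308/1164 = 0.2646 ≈ 26.5%, i.e. 26.5 centimorgans.

26.5 centimorgans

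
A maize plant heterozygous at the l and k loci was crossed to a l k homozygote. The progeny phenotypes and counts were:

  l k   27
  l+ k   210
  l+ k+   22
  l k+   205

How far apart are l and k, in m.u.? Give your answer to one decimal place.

10.6 m.u.

The two most frequent classes, l+ k (210) and l k+ (205), are the parental types, so the F1 was l+ k / l k+.
The recombinant classes are l+ k+ and l k: 22 + 27 = 49.
Recombination frequency = 49/464 = 0.1056 ≈ 10.6%, i.e. 10.6 m.u.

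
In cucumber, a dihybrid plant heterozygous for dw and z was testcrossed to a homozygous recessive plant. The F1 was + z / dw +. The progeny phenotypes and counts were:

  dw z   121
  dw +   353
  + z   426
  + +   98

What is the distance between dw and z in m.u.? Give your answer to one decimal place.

21.9 m.u.

The recombinant classes are + + and dw z: 98 + 121 = 219.
Recombination frequency = 219/998 = 0.2194 ≈ 21.9%, i.e. 21.9 m.u.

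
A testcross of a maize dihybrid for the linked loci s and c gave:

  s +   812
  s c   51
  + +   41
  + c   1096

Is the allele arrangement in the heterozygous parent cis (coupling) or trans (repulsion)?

The two most frequent classes are + c (1096) and s + (812); these are the parental (non-recombinant) types.
So the F1 carried + c on one chromosome and s + on the other — the recessive alleles are on opposite chromosomes (trans / repulsion).

trans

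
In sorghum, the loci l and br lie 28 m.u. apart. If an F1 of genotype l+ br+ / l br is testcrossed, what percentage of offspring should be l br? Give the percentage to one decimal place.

36.0%

A map distance of 28 m.u. corresponds to a recombination frequency of 0.280.
The F1 is l+ br+ / l br, so l br is a parental gamete class with expected frequency (1 − r)/2 = 0.720/2 = 0.3600.
That is 0.3600 = 36.0% of the progeny.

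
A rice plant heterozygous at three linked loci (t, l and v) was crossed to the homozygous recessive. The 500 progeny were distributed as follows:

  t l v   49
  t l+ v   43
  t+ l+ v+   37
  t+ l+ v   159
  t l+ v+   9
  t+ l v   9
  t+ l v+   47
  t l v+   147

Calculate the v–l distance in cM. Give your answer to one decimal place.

20.8 cM

The two most frequent reciprocal classes, t+ l+ v and t l v+, are the parental types, so the F1 was t+ l+ v / t l v+.
The two rarest classes, t+ l v and t l+ v+, are the double crossovers. Comparing them with the parentals, only the l allele has switched, so l is the middle locus and the order is t – l – v.
Crossovers in the l–v interval produce the single-crossover classes t+ l+ v+ and t l v (37 + 49 = 86) plus the double crossovers (18).
RF(l–v) = (86 + 18) / 500 = 104/500 = 0.2080 → 20.8 cM.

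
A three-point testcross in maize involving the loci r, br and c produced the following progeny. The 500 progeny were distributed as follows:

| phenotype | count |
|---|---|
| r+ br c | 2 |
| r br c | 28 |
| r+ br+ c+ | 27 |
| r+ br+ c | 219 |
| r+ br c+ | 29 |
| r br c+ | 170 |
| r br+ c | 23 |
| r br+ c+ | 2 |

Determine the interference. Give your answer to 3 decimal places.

0.395

The two most frequent reciprocal classes, r+ br+ c and r br c+, are the parental types, so the F1 was r+ br+ c / r br c+.
The two rarest classes, r+ br c and r br+ c+, are the double crossovers. Comparing them with the parentals, only the br allele has switched, so br is the middle locus and the order is r – br – c.
r–br: (52 + 4)/500 = 0.1120; br–c: (55 + 4)/500 = 0.1180.
Expected DCO frequency = 0.1120 × 0.1180 ≈ 0.01322; observed = 4/500 ≈ 0.00800.
Coefficient of coincidence = 0.00800/0.01322 ≈ 0.605; interference = 1 − 0.605 = 0.395.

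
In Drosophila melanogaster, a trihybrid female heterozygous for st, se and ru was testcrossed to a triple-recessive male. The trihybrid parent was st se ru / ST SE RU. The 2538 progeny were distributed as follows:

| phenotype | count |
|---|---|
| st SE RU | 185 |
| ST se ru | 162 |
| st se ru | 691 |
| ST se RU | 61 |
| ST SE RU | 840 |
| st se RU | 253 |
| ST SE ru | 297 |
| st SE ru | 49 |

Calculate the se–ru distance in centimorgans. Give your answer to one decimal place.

The two rarest classes, st SE ru and ST se RU, are the double crossovers. Comparing them with the parentals, only the se allele has switched, so se is the middle locus and the order is st – se – ru.
Crossovers in the se–ru interval produce the single-crossover classes st se RU and ST SE ru (253 + 297 = 550) plus the double crossovers (110).
RF(se–ru) = (550 + 110) / 2538 = 660/2538 = 0.2600 → 26.0 centimorgans.

26.0 centimorgans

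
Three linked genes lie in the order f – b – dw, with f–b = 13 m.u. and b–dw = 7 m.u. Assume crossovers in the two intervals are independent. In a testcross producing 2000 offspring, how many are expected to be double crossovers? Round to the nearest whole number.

Map distances give recombination frequencies of 0.130 and 0.070 for the two intervals.
With no interference, expected double-crossover frequency = 0.130 × 0.070 = 0.00910.
Expected number = 0.00910 × 2000 = 18.20 ≈ 18.

18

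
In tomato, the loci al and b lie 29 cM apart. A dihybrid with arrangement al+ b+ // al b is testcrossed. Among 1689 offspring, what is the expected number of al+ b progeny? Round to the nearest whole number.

A map distance of 29 cM corresponds to a recombination frequency of 0.290.
The F1 is al+ b+ / al b, so al+ b is a recombinant gamete class with expected frequency r/2 = 0.290/2 = 0.1450.
Expected number = 0.1450 × 1689 = 244.90 ≈ 245.

245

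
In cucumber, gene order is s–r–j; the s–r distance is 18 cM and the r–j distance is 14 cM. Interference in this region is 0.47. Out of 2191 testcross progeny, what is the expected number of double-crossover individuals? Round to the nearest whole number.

29

Map distances give recombination frequencies of 0.180 and 0.140 for the two intervals.
With interference 0.47 (so coincidence = 0.53), expected double-crossover frequency = 0.180 × 0.140 × 0.53 = 0.01336.
Expected number = 0.01336 × 2191 = 29.26 ≈ 29.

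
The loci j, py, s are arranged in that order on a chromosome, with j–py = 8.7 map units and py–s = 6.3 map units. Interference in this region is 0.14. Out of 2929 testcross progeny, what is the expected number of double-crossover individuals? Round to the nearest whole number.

14

Map distances give recombination frequencies of 0.087 and 0.063 for the two intervals.
With interference 0.14 (so coincidence = 0.86), expected double-crossover frequency = 0.087 × 0.063 × 0.86 = 0.00471.
Expected number = 0.00471 × 2929 = 13.81 ≈ 14.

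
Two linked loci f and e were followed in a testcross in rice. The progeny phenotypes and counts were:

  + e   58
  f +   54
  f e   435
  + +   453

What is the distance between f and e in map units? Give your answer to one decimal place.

11.2 map units

The two most frequent classes, + + (453) and f e (435), are the parental types, so the F1 was + + / f e.
The recombinant classes are + e and f +: 58 + 54 = 112.
Recombination frequency = 112/1000 = 0.1120 ≈ 11.2%, i.e. 11.2 map units.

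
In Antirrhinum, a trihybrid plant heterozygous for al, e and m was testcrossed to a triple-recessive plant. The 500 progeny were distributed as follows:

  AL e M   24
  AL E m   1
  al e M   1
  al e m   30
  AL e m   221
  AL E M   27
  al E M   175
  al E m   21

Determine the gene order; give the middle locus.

The two most frequent reciprocal classes, AL e m and al E M, are the parental types, so the F1 was AL e m / al E M.
The two rarest classes, AL E m and al e M, are the double crossovers. Comparing them with the parentals, only the e allele has switched, so e is the middle locus and the order is al – e – m.

e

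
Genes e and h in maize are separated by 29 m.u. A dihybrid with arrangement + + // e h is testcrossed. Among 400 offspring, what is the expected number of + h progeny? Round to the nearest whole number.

A map distance of 29 m.u. corresponds to a recombination frequency of 0.290.
The F1 is + + / e h, so + h is a recombinant gamete class with expected frequency r/2 = 0.290/2 = 0.1450.
Expected number = 0.1450 × 400 = 58.00 ≈ 58.

58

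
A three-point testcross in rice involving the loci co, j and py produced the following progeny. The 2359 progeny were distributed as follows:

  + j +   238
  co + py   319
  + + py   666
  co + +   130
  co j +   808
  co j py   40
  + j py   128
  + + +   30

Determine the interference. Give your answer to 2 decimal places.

0.20

The two most frequent reciprocal classes, + + py and co j +, are the parental types, so the F1 was + + py / co j +.
The two rarest classes, + + + and co j py, are the double crossovers. Comparing them with the parentals, only the py allele has switched, so py is the middle locus and the order is j – py – co.
j–py: (258 + 70)/2359 = 0.1390; py–co: (557 + 70)/2359 = 0.2658.
Expected DCO frequency = 0.1390 × 0.2658 ≈ 0.03695; observed = 70/2359 ≈ 0.02967.
Coefficient of coincidence = 0.02967/0.03695 ≈ 0.80; interference = 1 − 0.80 = 0.20.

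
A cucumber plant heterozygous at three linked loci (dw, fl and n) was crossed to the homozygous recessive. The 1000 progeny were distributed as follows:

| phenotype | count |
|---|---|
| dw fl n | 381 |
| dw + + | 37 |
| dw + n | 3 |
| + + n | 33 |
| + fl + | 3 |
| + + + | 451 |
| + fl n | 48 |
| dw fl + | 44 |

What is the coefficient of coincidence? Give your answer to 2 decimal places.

0.79

The two most frequent reciprocal classes, + + + and dw fl n, are the parental types, so the F1 was + + + / dw fl n.
The two rarest classes, + fl + and dw + n, are the double crossovers. Comparing them with the parentals, only the fl allele has switched, so fl is the middle locus and the order is n – fl – dw.
n–fl: (77 + 6)/1000 = 0.0830; fl–dw: (85 + 6)/1000 = 0.0910.
Expected DCO frequency = 0.0830 × 0.0910 ≈ 0.00755; observed = 6/1000 ≈ 0.00600.
Coefficient of coincidence = 0.00600/0.00755 ≈ 0.79.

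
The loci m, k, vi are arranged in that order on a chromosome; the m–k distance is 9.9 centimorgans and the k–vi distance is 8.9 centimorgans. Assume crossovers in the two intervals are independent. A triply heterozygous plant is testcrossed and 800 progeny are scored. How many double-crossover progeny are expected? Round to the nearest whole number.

Map distances give recombination frequencies of 0.099 and 0.089 for the two intervals.
With no interference, expected double-crossover frequency = 0.099 × 0.089 = 0.00881.
Expected number = 0.00881 × 800 = 7.05 ≈ 7.

7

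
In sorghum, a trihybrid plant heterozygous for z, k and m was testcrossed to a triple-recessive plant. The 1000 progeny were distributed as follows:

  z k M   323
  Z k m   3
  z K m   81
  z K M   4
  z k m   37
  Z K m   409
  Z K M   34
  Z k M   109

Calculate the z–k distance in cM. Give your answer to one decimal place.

The two most frequent reciprocal classes, z k M and Z K m, are the parental types, so the F1 was z k M / Z K m.
The two rarest classes, z K M and Z k m, are the double crossovers. Comparing them with the parentals, only the k allele has switched, so k is the middle locus and the order is z – k – m.
Crossovers in the z–k interval produce the single-crossover classes Z k M and z K m (109 + 81 = 190) plus the double crossovers (7).
RF(z–k) = (190 + 7) / 1000 = 197/1000 = 0.1970 → 19.7 cM.

19.7 cM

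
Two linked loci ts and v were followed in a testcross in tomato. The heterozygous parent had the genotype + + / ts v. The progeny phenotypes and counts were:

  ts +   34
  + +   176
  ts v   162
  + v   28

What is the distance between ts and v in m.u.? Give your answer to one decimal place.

The recombinant classes are + v and ts +: 28 + 34 = 62.
Recombination frequency = 62/400 = 0.1550 ≈ 15.5%, i.e. 15.5 m.u.

15.5 m.u.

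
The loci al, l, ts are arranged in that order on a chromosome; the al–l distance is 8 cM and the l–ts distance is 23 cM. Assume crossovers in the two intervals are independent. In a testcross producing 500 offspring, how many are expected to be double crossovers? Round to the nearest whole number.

9

Map distances give recombination frequencies of 0.080 and 0.230 for the two intervals.
With no interference, expected double-crossover frequency = 0.080 × 0.230 = 0.01840.
Expected number = 0.01840 × 500 = 9.20 ≈ 9.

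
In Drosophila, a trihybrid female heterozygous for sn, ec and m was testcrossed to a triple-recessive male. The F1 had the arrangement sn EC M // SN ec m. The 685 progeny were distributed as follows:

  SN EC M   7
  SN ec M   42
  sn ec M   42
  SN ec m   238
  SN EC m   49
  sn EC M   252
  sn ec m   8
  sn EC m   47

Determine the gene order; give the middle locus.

sn

The two rarest classes, SN EC M and sn ec m, are the double crossovers. Comparing them with the parentals, only the sn allele has switched, so sn is the middle locus and the order is m – sn – ec.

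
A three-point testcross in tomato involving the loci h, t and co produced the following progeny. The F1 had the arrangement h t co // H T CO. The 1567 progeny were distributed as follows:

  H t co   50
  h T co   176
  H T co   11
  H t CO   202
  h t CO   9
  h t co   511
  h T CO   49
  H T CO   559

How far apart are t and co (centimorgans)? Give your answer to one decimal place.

The two rarest classes, h t CO and H T co, are the double crossovers. Comparing them with the parentals, only the co allele has switched, so co is the middle locus and the order is h – co – t.
Crossovers in the co–t interval produce the single-crossover classes h T co and H t CO (176 + 202 = 378) plus the double crossovers (20).
RF(co–t) = (378 + 20) / 1567 = 398/1567 = 0.2540 → 25.4 centimorgans.

25.4 centimorgans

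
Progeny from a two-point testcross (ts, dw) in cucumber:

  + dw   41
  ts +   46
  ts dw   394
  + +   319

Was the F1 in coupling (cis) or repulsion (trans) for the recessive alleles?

The two most frequent classes are + + (319) and ts dw (394); these are the parental (non-recombinant) types.
So the F1 carried + + on one chromosome and ts dw on the other — the recessive alleles are on the same chromosome (cis / coupling).

cis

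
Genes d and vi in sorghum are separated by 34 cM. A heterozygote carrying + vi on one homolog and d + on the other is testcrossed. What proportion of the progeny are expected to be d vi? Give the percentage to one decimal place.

17.0%

A map distance of 34 cM corresponds to a recombination frequency of 0.340.
The F1 is + vi / d +, so d vi is a recombinant gamete class with expected frequency r/2 = 0.340/2 = 0.1700.
That is 0.1700 = 17.0% of the progeny.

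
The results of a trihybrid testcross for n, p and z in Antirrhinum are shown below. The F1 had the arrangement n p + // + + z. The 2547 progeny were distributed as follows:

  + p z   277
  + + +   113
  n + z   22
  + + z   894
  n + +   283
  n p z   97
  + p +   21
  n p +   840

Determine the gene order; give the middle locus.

n

The two rarest classes, + p + and n + z, are the double crossovers. Comparing them with the parentals, only the n allele has switched, so n is the middle locus and the order is z – n – p.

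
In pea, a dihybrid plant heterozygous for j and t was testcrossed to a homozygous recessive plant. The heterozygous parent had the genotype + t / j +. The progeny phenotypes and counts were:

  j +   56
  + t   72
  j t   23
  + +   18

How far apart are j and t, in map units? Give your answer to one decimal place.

24.3 map units

The recombinant classes are + + and j t: 18 + 23 = 41.
Recombination frequency = 41/169 = 0.2426 ≈ 24.3%, i.e. 24.3 map units.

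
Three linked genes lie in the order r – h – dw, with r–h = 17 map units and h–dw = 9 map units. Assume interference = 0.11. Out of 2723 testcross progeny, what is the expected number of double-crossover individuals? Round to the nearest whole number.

Map distances give recombination frequencies of 0.170 and 0.090 for the two intervals.
With interference 0.11 (so coincidence = 0.89), expected double-crossover frequency = 0.170 × 0.090 × 0.89 = 0.01362.
Expected number = 0.01362 × 2723 = 37.08 ≈ 37.

37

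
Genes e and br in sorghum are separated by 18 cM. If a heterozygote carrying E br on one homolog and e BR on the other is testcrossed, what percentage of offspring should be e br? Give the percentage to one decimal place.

9.0%

A map distance of 18 cM corresponds to a recombination frequency of 0.180.
The F1 is E br / e BR, so e br is a recombinant gamete class with expected frequency r/2 = 0.180/2 = 0.0900.
That is 0.0900 = 9.0% of the progeny.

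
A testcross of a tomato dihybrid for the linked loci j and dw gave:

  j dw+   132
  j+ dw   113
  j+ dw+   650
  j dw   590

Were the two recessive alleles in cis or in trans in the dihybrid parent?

cis

The two most frequent classes are j+ dw+ (650) and j dw (590); these are the parental (non-recombinant) types.
So the F1 carried j+ dw+ on one chromosome and j dw on the other — the recessive alleles are on the same chromosome (cis / coupling).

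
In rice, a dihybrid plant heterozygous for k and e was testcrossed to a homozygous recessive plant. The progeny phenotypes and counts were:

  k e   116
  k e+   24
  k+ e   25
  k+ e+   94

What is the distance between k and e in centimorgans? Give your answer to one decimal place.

The two most frequent classes, k+ e+ (94) and k e (116), are the parental types, so the F1 was k+ e+ / k e.
The recombinant classes are k+ e and k e+: 25 + 24 = 49.
Recombination frequency = 49/259 = 0.1892 ≈ 18.9%, i.e. 18.9 centimorgans.

18.9 centimorgans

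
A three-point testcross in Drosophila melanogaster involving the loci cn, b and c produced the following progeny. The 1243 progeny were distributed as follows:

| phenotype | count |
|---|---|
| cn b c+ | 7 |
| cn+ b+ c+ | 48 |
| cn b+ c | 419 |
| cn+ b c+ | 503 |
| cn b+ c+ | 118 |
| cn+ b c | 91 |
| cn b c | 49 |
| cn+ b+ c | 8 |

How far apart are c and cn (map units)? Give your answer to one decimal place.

18.0 map units

The two most frequent reciprocal classes, cn b+ c and cn+ b c+, are the parental types, so the F1 was cn b+ c / cn+ b c+.
The two rarest classes, cn+ b+ c and cn b c+, are the double crossovers. Comparing them with the parentals, only the cn allele has switched, so cn is the middle locus and the order is c – cn – b.
Crossovers in the c–cn interval produce the single-crossover classes cn b+ c+ and cn+ b c (118 + 91 = 209) plus the double crossovers (15).
RF(c–cn) = (209 + 15) / 1243 = 224/1243 = 0.1802 → 18.0 map units.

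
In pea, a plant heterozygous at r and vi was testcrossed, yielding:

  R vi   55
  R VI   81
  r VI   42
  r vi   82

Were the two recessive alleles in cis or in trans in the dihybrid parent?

The two most frequent classes are R VI (81) and r vi (82); these are the parental (non-recombinant) types.
So the F1 carried R VI on one chromosome and r vi on the other — the recessive alleles are on the same chromosome (cis / coupling).

cis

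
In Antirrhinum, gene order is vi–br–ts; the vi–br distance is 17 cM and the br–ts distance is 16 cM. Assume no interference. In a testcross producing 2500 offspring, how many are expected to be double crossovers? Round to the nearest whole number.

68

Map distances give recombination frequencies of 0.170 and 0.160 for the two intervals.
With no interference, expected double-crossover frequency = 0.170 × 0.160 = 0.02720.
Expected number = 0.02720 × 2500 = 68.00 ≈ 68.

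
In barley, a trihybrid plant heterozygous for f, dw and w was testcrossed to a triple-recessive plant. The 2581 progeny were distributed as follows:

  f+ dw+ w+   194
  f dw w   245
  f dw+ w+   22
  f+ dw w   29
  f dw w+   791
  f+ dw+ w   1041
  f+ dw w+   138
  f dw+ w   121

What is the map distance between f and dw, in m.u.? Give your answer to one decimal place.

12.0 m.u.

The two most frequent reciprocal classes, f dw w+ and f+ dw+ w, are the parental types, so the F1 was f dw w+ / f+ dw+ w.
The two rarest classes, f dw+ w+ and f+ dw w, are the double crossovers. Comparing them with the parentals, only the dw allele has switched, so dw is the middle locus and the order is f – dw – w.
Crossovers in the f–dw interval produce the single-crossover classes f+ dw w+ and f dw+ w (138 + 121 = 259) plus the double crossovers (51).
RF(f–dw) = (259 + 51) / 2581 = 310/2581 = 0.1201 → 12.0 m.u.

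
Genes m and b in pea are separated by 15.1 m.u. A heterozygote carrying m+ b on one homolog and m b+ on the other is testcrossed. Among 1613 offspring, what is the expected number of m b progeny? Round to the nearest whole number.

122

A map distance of 15.1 m.u. corresponds to a recombination frequency of 0.151.
The F1 is m+ b / m b+, so m b is a recombinant gamete class with expected frequency r/2 = 0.151/2 = 0.0755.
Expected number = 0.0755 × 1613 = 121.78 ≈ 122.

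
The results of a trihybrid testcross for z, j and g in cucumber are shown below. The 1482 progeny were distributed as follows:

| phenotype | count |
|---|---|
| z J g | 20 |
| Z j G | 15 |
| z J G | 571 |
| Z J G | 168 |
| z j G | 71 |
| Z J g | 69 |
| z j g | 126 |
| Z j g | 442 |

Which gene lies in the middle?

The two most frequent reciprocal classes, z J G and Z j g, are the parental types, so the F1 was z J G / Z j g.
The two rarest classes, z J g and Z j G, are the double crossovers. Comparing them with the parentals, only the g allele has switched, so g is the middle locus and the order is z – g – j.

g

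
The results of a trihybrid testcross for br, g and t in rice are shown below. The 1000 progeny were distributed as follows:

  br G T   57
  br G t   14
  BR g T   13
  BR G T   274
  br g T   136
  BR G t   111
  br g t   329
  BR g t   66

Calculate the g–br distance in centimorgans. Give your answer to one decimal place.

The two most frequent reciprocal classes, br g t and BR G T, are the parental types, so the F1 was br g t / BR G T.
The two rarest classes, br G t and BR g T, are the double crossovers. Comparing them with the parentals, only the g allele has switched, so g is the middle locus and the order is t – g – br.
Crossovers in the g–br interval produce the single-crossover classes BR g t and br G T (66 + 57 = 123) plus the double crossovers (27).
RF(g–br) = (123 + 27) / 1000 = 150/1000 = 0.1500 → 15.0 centimorgans.

15.0 centimorgans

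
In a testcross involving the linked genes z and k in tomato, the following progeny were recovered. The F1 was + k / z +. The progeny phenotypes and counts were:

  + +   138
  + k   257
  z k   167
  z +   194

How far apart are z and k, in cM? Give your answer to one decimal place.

40.3 cM

The recombinant classes are + + and z k: 138 + 167 = 305.
Recombination frequency = 305/756 = 0.4034 ≈ 40.3%, i.e. 40.3 cM.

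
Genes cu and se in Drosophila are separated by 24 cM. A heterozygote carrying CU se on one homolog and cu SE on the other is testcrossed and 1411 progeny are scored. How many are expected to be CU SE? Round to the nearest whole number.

169

A map distance of 24 cM corresponds to a recombination frequency of 0.240.
The F1 is CU se / cu SE, so CU SE is a recombinant gamete class with expected frequency r/2 = 0.240/2 = 0.1200.
Expected number = 0.1200 × 1411 = 169.32 ≈ 169.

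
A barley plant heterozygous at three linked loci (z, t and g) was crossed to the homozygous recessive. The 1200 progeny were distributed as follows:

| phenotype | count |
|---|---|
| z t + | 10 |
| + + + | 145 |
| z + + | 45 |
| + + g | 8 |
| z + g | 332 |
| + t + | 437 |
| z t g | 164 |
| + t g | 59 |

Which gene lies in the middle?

The two most frequent reciprocal classes, + t + and z + g, are the parental types, so the F1 was + t + / z + g.
The two rarest classes, z t + and + + g, are the double crossovers. Comparing them with the parentals, only the z allele has switched, so z is the middle locus and the order is t – z – g.

z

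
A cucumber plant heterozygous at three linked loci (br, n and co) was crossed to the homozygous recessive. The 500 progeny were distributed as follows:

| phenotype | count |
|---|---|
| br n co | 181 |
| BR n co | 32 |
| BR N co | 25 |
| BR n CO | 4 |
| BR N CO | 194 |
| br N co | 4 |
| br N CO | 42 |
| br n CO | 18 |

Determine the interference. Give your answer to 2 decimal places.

The two most frequent reciprocal classes, br n co and BR N CO, are the parental types, so the F1 was br n co / BR N CO.
The two rarest classes, br N co and BR n CO, are the double crossovers. Comparing them with the parentals, only the n allele has switched, so n is the middle locus and the order is co – n – br.
co–n: (43 + 8)/500 = 0.1020; n–br: (74 + 8)/500 = 0.1640.
Expected DCO frequency = 0.1020 × 0.1640 ≈ 0.01673; observed = 8/500 ≈ 0.01600.
Coefficient of coincidence = 0.01600/0.01673 ≈ 0.96; interference = 1 − 0.96 = 0.04.

0.04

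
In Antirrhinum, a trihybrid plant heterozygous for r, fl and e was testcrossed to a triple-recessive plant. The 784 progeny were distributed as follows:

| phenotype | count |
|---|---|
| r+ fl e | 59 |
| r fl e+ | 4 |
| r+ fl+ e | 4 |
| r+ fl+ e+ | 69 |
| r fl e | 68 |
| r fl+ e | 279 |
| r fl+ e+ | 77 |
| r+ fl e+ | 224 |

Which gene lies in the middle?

r

The two most frequent reciprocal classes, r+ fl e+ and r fl+ e, are the parental types, so the F1 was r+ fl e+ / r fl+ e.
The two rarest classes, r fl e+ and r+ fl+ e, are the double crossovers. Comparing them with the parentals, only the r allele has switched, so r is the middle locus and the order is e – r – fl.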